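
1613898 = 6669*242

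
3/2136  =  1/712 =0.00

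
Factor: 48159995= 5^1*13^1  *  740923^1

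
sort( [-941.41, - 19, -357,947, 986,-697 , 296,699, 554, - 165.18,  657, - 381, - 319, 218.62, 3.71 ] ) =[ - 941.41, - 697, - 381, - 357, - 319, - 165.18, - 19,3.71,218.62, 296, 554,  657, 699, 947,986]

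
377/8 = 377/8 = 47.12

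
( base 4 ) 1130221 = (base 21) D97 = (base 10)5929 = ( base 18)1057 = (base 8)13451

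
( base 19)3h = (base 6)202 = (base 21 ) 3B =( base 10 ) 74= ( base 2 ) 1001010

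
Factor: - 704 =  - 2^6*11^1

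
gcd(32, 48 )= 16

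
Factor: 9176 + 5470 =14646 = 2^1*3^1*2441^1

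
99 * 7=693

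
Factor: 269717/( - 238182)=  - 2^(-1) * 3^( - 1) * 107^( - 1)*727^1 = -  727/642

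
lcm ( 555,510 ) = 18870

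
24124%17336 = 6788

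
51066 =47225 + 3841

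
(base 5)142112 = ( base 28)7ER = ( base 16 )1713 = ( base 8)13423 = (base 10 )5907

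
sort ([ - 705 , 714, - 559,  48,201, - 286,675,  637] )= [ - 705, - 559, - 286, 48,201, 637,  675,714]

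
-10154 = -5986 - 4168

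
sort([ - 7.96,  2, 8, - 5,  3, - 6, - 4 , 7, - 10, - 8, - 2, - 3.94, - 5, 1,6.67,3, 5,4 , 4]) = [ - 10, - 8, - 7.96, - 6, - 5,  -  5,  -  4, - 3.94, - 2, 1, 2, 3, 3, 4, 4, 5, 6.67, 7,8]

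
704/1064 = 88/133  =  0.66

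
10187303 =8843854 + 1343449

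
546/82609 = 546/82609= 0.01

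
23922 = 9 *2658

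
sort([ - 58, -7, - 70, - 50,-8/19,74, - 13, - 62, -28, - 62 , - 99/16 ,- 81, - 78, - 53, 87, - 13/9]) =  [ - 81, - 78, - 70,-62, - 62 , - 58,  -  53, - 50,-28, - 13, - 7, - 99/16, - 13/9, - 8/19,74, 87]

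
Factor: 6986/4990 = 7/5 = 5^ ( - 1)*7^1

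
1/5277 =1/5277 = 0.00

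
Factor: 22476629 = 7^1*3210947^1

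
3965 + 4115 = 8080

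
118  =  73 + 45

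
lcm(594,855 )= 56430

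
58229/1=58229=58229.00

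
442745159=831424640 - 388679481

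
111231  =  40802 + 70429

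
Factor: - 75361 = -11^1*13^1*17^1*31^1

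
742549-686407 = 56142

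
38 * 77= 2926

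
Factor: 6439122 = 2^1*3^3*119243^1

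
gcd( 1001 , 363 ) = 11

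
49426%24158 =1110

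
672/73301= 672/73301= 0.01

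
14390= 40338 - 25948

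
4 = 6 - 2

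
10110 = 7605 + 2505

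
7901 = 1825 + 6076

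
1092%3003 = 1092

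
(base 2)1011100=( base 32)2S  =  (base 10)92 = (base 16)5c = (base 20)4C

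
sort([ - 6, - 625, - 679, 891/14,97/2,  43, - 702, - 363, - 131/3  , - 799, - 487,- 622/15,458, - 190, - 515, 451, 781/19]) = [ - 799, - 702 , - 679, - 625, - 515, - 487  , - 363, - 190, - 131/3, - 622/15, - 6 , 781/19, 43, 97/2, 891/14, 451,  458 ] 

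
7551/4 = 7551/4 = 1887.75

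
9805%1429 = 1231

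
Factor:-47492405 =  - 5^1*683^1* 13907^1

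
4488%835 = 313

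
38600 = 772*50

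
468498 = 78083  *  6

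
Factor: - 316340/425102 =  - 2^1*5^1*17^(-1)*  12503^(- 1)*15817^1 = -158170/212551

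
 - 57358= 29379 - 86737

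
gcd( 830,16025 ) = 5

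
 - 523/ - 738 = 523/738  =  0.71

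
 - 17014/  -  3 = 5671 + 1/3 = 5671.33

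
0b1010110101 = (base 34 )kd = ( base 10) 693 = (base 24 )14L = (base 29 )nq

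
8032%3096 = 1840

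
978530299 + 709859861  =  1688390160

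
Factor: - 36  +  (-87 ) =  - 3^1*41^1 = - 123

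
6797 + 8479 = 15276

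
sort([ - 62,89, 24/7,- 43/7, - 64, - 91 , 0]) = [ - 91, -64, - 62, - 43/7 , 0,24/7,89]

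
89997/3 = 29999 = 29999.00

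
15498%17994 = 15498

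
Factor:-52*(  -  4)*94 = 19552 = 2^5 *13^1*47^1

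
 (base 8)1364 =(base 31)oc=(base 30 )P6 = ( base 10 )756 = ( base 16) 2F4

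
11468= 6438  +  5030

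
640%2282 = 640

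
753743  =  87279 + 666464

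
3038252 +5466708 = 8504960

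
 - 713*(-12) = 8556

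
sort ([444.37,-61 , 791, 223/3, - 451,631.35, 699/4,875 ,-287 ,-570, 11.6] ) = [-570, - 451 , - 287 , - 61 , 11.6 , 223/3,699/4,444.37,631.35 , 791, 875]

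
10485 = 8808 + 1677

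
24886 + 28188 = 53074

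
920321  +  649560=1569881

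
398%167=64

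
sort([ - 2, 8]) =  [ - 2,8 ]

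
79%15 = 4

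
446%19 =9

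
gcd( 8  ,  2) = 2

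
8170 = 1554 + 6616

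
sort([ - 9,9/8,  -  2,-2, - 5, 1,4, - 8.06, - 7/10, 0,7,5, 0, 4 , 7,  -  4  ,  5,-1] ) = [-9,  -  8.06, - 5, - 4, - 2, - 2,  -  1,-7/10, 0, 0, 1,  9/8,  4,4, 5, 5,7, 7 ] 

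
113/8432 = 113/8432 = 0.01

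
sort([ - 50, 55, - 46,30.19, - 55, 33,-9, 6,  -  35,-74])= [ - 74,-55, - 50 , - 46, - 35 , - 9, 6 , 30.19,33,55]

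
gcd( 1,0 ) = 1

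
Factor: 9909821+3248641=13158462 = 2^1 *3^1 * 2193077^1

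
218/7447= 218/7447=0.03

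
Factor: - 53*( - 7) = 7^1*53^1 = 371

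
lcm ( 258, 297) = 25542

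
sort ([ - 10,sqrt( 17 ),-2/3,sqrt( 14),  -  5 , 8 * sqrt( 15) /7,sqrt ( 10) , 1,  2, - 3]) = [ - 10, - 5, - 3, - 2/3,1, 2,sqrt(10),sqrt( 14),sqrt ( 17 ), 8*sqrt( 15)/7]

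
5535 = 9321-3786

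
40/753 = 40/753= 0.05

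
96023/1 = 96023 = 96023.00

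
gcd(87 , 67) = 1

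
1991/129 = 1991/129 = 15.43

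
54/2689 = 54/2689 = 0.02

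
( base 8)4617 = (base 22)515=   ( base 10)2447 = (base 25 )3MM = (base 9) 3318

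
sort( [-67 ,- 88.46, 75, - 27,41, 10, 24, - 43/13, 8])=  [-88.46, - 67, - 27, - 43/13, 8, 10 , 24 , 41, 75] 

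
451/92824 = 11/2264 = 0.00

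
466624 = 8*58328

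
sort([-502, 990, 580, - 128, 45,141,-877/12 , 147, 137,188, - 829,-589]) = [ - 829, - 589,-502, - 128, - 877/12, 45,  137, 141,147 , 188, 580, 990]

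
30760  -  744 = 30016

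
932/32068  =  233/8017 = 0.03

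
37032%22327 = 14705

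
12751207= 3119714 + 9631493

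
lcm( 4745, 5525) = 403325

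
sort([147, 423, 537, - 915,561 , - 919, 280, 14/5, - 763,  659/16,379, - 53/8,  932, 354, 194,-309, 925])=[ - 919, - 915, - 763, - 309,  -  53/8, 14/5, 659/16, 147, 194,280,  354, 379,423, 537, 561,925, 932]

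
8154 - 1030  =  7124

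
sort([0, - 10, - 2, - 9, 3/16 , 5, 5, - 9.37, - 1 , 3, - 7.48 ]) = [ - 10,-9.37, -9,  -  7.48, - 2, - 1, 0, 3/16, 3, 5 , 5 ] 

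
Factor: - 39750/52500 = - 2^(  -  1)*5^( - 1)*7^( - 1)*53^1= -53/70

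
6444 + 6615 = 13059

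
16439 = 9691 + 6748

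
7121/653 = 7121/653 = 10.91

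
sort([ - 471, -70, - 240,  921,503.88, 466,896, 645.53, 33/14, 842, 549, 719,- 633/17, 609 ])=[-471, - 240, - 70, - 633/17, 33/14,  466, 503.88,  549, 609,645.53, 719, 842, 896, 921 ]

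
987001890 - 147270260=839731630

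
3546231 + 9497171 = 13043402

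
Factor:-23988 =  - 2^2*3^1*1999^1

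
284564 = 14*20326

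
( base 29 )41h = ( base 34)2WA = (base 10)3410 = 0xd52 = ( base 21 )7F8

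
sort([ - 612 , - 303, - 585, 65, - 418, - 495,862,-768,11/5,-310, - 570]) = [ - 768, - 612, - 585,-570  , -495, - 418 , - 310, - 303,11/5, 65 , 862]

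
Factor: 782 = 2^1*17^1*23^1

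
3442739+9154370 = 12597109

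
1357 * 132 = 179124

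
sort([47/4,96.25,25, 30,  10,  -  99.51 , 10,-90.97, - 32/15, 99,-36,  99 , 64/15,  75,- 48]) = [ - 99.51,-90.97,  -  48,  -  36,-32/15,64/15,10, 10,47/4,  25,30,75,96.25, 99, 99]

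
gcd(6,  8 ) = 2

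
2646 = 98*27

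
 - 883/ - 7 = 126 + 1/7 = 126.14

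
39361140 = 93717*420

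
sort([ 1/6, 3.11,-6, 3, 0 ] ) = [ - 6, 0 , 1/6,3, 3.11]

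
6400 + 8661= 15061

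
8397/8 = 8397/8 = 1049.62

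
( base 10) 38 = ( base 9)42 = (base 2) 100110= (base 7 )53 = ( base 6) 102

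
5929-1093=4836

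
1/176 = 1/176 = 0.01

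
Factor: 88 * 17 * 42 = 2^4*3^1*7^1*11^1*17^1 = 62832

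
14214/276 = 51 + 1/2  =  51.50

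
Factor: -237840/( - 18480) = 991/77 = 7^( - 1 )*11^( - 1) * 991^1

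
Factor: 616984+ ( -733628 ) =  - 2^2*11^2*241^1 = -116644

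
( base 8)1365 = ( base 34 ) M9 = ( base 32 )NL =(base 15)357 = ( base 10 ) 757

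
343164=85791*4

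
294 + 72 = 366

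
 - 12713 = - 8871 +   -  3842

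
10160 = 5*2032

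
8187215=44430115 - 36242900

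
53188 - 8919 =44269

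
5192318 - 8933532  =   - 3741214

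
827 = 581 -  - 246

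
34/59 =34/59 = 0.58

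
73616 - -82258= 155874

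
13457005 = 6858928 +6598077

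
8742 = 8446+296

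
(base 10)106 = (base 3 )10221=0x6A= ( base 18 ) 5G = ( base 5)411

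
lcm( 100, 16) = 400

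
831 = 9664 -8833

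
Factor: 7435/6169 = 5^1*31^( - 1)*199^ (  -  1)*1487^1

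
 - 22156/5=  - 4432+4/5 = - 4431.20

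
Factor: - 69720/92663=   -  2^3*3^1*5^1*7^1 * 19^( - 1 )*83^1 * 4877^( - 1)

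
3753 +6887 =10640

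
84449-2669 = 81780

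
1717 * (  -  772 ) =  -1325524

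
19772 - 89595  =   - 69823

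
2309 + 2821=5130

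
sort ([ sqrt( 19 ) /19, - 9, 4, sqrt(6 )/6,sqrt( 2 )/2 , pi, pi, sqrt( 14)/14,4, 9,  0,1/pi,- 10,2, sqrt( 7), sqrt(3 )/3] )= [- 10,- 9, 0,sqrt(19)/19 , sqrt(14) /14, 1/pi , sqrt(6)/6,  sqrt( 3)/3 , sqrt(2 )/2,2,sqrt(7 ),pi,  pi,4, 4,  9 ]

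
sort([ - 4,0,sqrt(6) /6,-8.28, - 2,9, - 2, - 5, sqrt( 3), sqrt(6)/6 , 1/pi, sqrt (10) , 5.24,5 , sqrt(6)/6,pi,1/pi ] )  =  [-8.28,-5, - 4,  -  2 , - 2, 0, 1/pi, 1/pi, sqrt( 6) /6,sqrt ( 6 ) /6, sqrt(6)/6, sqrt( 3),pi, sqrt( 10), 5, 5.24,9] 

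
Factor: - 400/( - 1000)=2/5 = 2^1*5^( - 1 )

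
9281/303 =30 + 191/303 = 30.63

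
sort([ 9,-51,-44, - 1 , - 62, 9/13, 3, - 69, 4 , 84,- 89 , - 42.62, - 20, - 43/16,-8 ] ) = [ - 89, - 69 ,  -  62, - 51,  -  44, -42.62,- 20, - 8, - 43/16, - 1, 9/13, 3, 4 , 9, 84] 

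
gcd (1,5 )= 1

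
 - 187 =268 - 455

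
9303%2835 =798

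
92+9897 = 9989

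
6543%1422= 855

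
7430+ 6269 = 13699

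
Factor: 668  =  2^2*167^1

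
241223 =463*521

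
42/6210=7/1035= 0.01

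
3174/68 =46 + 23/34 =46.68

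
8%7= 1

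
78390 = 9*8710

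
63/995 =63/995 = 0.06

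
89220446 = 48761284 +40459162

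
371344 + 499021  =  870365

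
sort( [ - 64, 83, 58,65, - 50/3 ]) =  [ - 64,  -  50/3  ,  58, 65,  83] 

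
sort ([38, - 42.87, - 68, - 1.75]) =[ - 68, - 42.87, - 1.75,38]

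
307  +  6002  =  6309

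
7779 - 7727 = 52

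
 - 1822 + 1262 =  - 560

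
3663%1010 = 633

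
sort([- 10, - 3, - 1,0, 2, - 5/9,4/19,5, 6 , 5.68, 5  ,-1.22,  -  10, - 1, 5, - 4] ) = [ - 10, - 10, - 4, - 3, - 1.22, - 1, - 1,-5/9,0, 4/19,2, 5, 5,5, 5.68, 6]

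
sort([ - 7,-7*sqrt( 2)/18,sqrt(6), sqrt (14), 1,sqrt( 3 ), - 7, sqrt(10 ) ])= [-7, - 7,  -  7 * sqrt( 2 ) /18, 1 , sqrt(3),sqrt( 6),sqrt (10), sqrt (14) ] 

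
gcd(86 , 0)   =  86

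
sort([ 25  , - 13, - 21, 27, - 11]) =[ -21, - 13, - 11,25, 27 ]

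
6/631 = 6/631 = 0.01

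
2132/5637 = 2132/5637 = 0.38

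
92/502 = 46/251 = 0.18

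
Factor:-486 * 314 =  - 2^2*3^5*157^1 = - 152604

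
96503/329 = 96503/329 = 293.32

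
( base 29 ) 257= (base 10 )1834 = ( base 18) 5BG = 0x72a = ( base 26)2IE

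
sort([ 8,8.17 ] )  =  [8,8.17]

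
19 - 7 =12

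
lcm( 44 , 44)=44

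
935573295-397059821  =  538513474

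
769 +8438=9207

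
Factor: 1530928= 2^4*7^1* 13669^1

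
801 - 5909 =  - 5108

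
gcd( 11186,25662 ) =658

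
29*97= 2813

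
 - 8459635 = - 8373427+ - 86208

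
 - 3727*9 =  - 33543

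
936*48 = 44928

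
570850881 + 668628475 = 1239479356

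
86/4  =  43/2 = 21.50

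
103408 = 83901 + 19507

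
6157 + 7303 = 13460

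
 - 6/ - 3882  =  1/647 = 0.00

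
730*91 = 66430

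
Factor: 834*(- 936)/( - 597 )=2^4*3^2*13^1  *139^1*199^( - 1) = 260208/199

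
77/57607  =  7/5237 = 0.00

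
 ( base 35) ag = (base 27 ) df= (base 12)266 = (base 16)16E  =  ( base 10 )366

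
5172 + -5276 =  - 104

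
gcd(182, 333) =1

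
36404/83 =438 + 50/83=438.60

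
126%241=126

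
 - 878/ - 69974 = 439/34987 = 0.01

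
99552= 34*2928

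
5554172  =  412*13481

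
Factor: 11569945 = 5^1*17^1*79^1*1723^1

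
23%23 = 0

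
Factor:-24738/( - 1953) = 2^1 * 3^( - 1)*19^1 = 38/3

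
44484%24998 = 19486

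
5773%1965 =1843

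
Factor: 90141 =3^1*30047^1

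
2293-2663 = -370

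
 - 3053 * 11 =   -  33583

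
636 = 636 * 1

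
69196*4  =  276784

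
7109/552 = 12 + 485/552 = 12.88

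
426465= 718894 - 292429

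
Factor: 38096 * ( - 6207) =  - 2^4 * 3^1*2069^1 * 2381^1 = -  236461872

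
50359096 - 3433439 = 46925657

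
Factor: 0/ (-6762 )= 0^1= 0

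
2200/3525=88/141= 0.62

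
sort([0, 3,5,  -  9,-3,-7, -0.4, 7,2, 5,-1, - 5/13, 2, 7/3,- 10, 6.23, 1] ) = [ - 10, - 9  , - 7, - 3,- 1, - 0.4,-5/13, 0 , 1,2, 2,7/3,3, 5, 5, 6.23,7 ]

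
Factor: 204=2^2*3^1*17^1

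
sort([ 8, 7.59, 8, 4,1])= [1, 4,7.59,8, 8]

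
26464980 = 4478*5910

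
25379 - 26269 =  - 890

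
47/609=47/609 = 0.08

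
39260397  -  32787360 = 6473037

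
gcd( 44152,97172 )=4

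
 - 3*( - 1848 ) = 5544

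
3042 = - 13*( - 234)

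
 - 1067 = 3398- 4465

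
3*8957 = 26871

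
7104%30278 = 7104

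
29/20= 29/20 =1.45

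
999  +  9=1008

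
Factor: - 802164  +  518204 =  - 283960 = - 2^3*5^1*31^1*229^1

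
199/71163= 199/71163 = 0.00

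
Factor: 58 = 2^1*29^1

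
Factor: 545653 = 79^1 * 6907^1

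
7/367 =7/367=0.02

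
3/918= 1/306  =  0.00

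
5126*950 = 4869700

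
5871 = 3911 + 1960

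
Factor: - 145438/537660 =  - 72719/268830 = -  2^( - 1 ) * 3^( - 2 )*5^ ( - 1)*29^( - 1)*103^( - 1) * 72719^1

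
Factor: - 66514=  - 2^1*7^1*4751^1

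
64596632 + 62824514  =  127421146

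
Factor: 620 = 2^2 * 5^1*31^1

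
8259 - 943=7316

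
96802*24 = 2323248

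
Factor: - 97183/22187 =-11^( - 1)*157^1*619^1*2017^( - 1)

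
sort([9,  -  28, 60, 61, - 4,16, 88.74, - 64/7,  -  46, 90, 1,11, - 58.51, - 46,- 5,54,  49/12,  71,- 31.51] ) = [  -  58.51,-46, -46, - 31.51, - 28, - 64/7, - 5,-4,1,49/12, 9, 11,16, 54, 60,61, 71,88.74,90] 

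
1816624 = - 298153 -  - 2114777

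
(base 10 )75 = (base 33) 29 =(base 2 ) 1001011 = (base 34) 27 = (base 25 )30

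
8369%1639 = 174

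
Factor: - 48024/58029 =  - 24/29   =  - 2^3*3^1*29^( - 1)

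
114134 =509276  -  395142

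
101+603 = 704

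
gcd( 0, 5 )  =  5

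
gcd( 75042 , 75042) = 75042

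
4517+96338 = 100855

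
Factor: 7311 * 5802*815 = 34571013930 = 2^1 * 3^2 *5^1*163^1 * 967^1*2437^1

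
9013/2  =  4506 + 1/2=   4506.50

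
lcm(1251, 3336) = 10008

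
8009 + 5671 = 13680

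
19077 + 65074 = 84151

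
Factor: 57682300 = 2^2*5^2*13^1*44371^1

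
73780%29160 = 15460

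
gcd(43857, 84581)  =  1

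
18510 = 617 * 30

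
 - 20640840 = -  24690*836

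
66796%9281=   1829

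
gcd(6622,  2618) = 154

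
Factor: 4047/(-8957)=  - 3^1*13^( - 2)*19^1*53^( - 1)*71^1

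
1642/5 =328  +  2/5=328.40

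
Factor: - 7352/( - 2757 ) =8/3 = 2^3*3^( - 1 ) 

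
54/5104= 27/2552 = 0.01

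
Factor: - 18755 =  -5^1*11^2 * 31^1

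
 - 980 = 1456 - 2436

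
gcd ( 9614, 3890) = 2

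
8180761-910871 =7269890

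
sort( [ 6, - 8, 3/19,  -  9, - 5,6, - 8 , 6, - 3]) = [-9, - 8, - 8, - 5, - 3,3/19,6, 6, 6]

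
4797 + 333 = 5130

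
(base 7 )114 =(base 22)2g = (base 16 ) 3c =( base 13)48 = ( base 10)60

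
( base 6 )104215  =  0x2213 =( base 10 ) 8723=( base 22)i0b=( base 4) 2020103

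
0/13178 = 0 = 0.00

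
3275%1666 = 1609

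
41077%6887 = 6642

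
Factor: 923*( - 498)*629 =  - 2^1* 3^1*13^1 * 17^1*37^1*71^1 * 83^1=- 289122366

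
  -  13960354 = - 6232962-7727392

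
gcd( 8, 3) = 1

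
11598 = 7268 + 4330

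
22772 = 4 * 5693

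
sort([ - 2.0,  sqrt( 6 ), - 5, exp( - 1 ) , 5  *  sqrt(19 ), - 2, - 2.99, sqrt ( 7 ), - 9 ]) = [ - 9, - 5, - 2.99, - 2.0, - 2,exp(-1),sqrt(6 ),sqrt( 7 ),5*sqrt(19)]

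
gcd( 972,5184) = 324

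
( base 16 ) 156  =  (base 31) B1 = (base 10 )342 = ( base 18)110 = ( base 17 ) 132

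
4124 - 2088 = 2036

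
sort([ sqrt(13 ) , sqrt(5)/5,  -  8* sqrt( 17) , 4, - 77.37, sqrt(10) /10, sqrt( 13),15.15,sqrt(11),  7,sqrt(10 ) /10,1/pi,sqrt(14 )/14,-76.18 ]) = [ - 77.37, - 76.18, - 8*sqrt(17), sqrt(14)/14, sqrt( 10 )/10,sqrt(10 )/10,  1/pi,sqrt (5 )/5, sqrt (11 ),sqrt( 13 ), sqrt(13),4,  7,  15.15 ] 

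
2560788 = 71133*36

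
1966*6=11796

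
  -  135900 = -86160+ - 49740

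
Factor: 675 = 3^3 * 5^2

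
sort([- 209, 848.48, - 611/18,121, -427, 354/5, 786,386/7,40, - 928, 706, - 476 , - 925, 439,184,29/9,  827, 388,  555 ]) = [ - 928,-925,  -  476,-427, -209, - 611/18, 29/9, 40,386/7,  354/5, 121, 184, 388, 439, 555, 706,786, 827,848.48]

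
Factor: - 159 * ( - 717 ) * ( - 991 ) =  - 3^2*53^1* 239^1*991^1 = - 112976973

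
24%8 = 0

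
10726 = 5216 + 5510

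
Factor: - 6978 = -2^1*3^1*1163^1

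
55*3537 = 194535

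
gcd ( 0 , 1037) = 1037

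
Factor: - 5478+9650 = 4172 = 2^2*7^1* 149^1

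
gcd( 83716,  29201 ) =1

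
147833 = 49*3017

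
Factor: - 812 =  - 2^2*7^1*29^1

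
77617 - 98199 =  - 20582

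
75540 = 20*3777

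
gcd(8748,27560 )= 4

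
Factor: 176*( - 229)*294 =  - 11849376 = - 2^5*3^1*7^2*11^1*229^1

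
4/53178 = 2/26589 =0.00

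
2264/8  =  283  =  283.00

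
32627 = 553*59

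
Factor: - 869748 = -2^2 * 3^1*11^2*599^1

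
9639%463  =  379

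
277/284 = 277/284=0.98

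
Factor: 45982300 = 2^2*5^2*7^1*13^1 * 31^1*163^1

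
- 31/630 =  - 31/630 = - 0.05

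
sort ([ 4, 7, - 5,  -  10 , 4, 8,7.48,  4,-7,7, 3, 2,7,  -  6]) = [- 10, - 7 , - 6,  -  5, 2 , 3,4, 4,  4,7,7,7,7.48, 8]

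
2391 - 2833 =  - 442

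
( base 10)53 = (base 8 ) 65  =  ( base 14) 3b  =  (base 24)25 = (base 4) 311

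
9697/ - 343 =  - 29 + 250/343 = -28.27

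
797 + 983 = 1780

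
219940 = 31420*7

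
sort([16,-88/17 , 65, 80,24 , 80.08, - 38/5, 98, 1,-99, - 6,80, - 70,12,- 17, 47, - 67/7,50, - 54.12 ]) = [ - 99, -70, - 54.12,-17,-67/7, - 38/5,  -  6, - 88/17, 1,12, 16, 24, 47, 50, 65,80, 80, 80.08 , 98 ]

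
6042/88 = 68 + 29/44 = 68.66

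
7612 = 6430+1182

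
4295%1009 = 259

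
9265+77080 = 86345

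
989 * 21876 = 21635364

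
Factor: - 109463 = - 17^1*47^1*137^1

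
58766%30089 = 28677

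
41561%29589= 11972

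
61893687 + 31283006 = 93176693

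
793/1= 793 = 793.00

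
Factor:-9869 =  - 71^1*139^1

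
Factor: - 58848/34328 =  - 12/7 = - 2^2*3^1*7^( - 1 )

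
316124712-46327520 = 269797192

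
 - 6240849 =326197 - 6567046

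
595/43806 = 85/6258 = 0.01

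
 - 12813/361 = - 12813/361=- 35.49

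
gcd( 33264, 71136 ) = 144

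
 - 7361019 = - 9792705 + 2431686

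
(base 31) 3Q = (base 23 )54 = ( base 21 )5e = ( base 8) 167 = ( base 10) 119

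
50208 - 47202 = 3006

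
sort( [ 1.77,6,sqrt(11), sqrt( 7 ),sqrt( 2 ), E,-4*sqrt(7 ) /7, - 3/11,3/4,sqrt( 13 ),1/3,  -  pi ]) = [- pi, - 4*sqrt( 7 ) /7, - 3/11,  1/3, 3/4 , sqrt( 2 ) , 1.77,sqrt ( 7 ), E,  sqrt(11) , sqrt( 13),6 ]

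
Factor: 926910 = 2^1*3^3*5^1*3433^1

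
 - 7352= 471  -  7823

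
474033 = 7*67719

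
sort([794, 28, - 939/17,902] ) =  [ - 939/17,28,794,902] 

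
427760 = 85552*5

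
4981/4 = 1245 +1/4 =1245.25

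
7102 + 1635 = 8737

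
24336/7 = 24336/7 = 3476.57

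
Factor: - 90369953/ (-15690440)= 2^(- 3 )*5^( -1 )*97^1*107^1*8707^1  *392261^( - 1) 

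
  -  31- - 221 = 190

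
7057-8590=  - 1533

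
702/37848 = 117/6308=0.02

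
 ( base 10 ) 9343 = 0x247F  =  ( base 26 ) dl9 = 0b10010001111111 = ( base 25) ENI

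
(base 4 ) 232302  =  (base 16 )bb2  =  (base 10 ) 2994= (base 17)A62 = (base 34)2k2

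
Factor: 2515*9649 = 5^1*503^1* 9649^1 = 24267235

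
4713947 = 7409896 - 2695949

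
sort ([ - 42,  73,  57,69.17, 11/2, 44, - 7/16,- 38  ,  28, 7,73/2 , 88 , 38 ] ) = [ - 42,  -  38, - 7/16,11/2,7 , 28,73/2, 38,44,57,69.17,73, 88] 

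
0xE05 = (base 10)3589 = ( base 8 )7005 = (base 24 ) 65d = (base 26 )581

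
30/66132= 5/11022 = 0.00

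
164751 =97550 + 67201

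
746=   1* 746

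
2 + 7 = 9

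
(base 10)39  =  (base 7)54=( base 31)18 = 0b100111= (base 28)1B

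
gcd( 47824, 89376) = 784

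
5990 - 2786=3204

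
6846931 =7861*871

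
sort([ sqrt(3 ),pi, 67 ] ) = [ sqrt (3), pi , 67 ]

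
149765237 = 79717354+70047883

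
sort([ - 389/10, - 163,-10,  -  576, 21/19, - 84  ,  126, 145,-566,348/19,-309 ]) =[ - 576, - 566,  -  309,-163, - 84, - 389/10, - 10,21/19,  348/19,126, 145 ]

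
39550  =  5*7910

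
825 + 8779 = 9604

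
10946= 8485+2461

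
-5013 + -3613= - 8626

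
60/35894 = 30/17947  =  0.00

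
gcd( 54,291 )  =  3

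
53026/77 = 53026/77 = 688.65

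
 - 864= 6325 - 7189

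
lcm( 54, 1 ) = 54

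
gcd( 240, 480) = 240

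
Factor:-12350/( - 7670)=95/59 = 5^1*19^1*59^( - 1)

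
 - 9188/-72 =127 + 11/18  =  127.61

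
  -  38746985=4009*( - 9665 )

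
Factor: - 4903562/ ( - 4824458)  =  2451781/2412229= 83^( - 1)*29063^( - 1 )*2451781^1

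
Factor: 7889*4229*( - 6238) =-208115780278 = - 2^1*7^3*23^1*3119^1 *4229^1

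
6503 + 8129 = 14632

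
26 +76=102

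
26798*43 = 1152314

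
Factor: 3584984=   2^3 * 13^1*34471^1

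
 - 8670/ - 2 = 4335/1 = 4335.00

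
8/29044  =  2/7261 = 0.00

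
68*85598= 5820664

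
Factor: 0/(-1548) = 0 = 0^1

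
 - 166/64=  - 83/32 = -2.59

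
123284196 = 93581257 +29702939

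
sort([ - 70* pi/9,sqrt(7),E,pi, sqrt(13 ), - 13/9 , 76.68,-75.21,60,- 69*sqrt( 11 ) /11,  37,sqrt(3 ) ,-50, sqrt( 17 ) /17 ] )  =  [ - 75.21, - 50, - 70*pi/9, - 69* sqrt( 11)/11, - 13/9,sqrt( 17)/17,  sqrt( 3 ) , sqrt(7),E, pi, sqrt( 13 ), 37 , 60,76.68 ] 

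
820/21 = 820/21 = 39.05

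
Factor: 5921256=2^3*3^1*11^2*2039^1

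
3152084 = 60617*52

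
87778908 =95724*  917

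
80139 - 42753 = 37386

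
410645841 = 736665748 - 326019907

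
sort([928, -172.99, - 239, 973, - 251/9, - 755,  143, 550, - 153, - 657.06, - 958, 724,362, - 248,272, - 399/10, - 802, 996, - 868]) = [ - 958,  -  868, - 802, - 755 , - 657.06, - 248, - 239, - 172.99, - 153, - 399/10, - 251/9,  143, 272,362,550, 724, 928,  973,  996 ] 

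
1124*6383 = 7174492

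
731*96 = 70176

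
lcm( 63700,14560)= 509600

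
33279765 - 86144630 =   -  52864865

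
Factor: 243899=17^1*14347^1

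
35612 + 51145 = 86757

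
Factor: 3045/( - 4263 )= - 5^1*7^ ( - 1 ) = - 5/7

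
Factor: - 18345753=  - 3^2*2038417^1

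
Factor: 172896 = 2^5*3^1*1801^1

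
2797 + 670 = 3467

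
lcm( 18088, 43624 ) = 741608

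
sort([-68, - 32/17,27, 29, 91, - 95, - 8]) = [ - 95, - 68, - 8,  -  32/17, 27, 29, 91] 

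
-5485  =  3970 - 9455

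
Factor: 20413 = 137^1*149^1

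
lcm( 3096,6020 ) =108360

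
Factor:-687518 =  - 2^1*13^1*31^1*853^1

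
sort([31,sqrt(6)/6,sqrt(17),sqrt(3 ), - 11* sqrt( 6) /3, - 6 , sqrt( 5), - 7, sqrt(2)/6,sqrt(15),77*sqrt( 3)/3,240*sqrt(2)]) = [ - 11* sqrt(6)/3, - 7, - 6,sqrt(2)/6 , sqrt( 6)/6,sqrt( 3),sqrt(5 ), sqrt(15), sqrt(17),31, 77*sqrt( 3)/3, 240*sqrt(2) ]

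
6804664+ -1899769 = 4904895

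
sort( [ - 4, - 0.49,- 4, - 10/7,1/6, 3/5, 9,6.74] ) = [  -  4, - 4, - 10/7 , - 0.49,  1/6, 3/5,6.74,9]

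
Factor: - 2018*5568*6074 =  - 2^8*3^1*29^1 * 1009^1 *3037^1= - 68248824576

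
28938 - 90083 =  - 61145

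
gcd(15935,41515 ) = 5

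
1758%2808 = 1758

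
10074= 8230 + 1844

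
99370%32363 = 2281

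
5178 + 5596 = 10774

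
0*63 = 0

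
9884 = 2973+6911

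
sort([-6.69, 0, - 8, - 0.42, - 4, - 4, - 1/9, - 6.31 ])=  [-8, -6.69, - 6.31,-4, - 4,- 0.42, - 1/9,0]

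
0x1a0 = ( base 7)1133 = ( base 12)2a8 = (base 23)i2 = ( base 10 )416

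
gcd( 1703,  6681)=131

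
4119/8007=1373/2669 = 0.51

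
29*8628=250212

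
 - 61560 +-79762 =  - 141322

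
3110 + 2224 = 5334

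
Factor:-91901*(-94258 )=8662404458 = 2^1*29^1*3169^1*47129^1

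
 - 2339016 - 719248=- 3058264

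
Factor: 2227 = 17^1* 131^1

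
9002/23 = 9002/23 = 391.39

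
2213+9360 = 11573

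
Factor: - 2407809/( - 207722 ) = 2^(-1 )*3^1*283^( - 1 )*367^( - 1 )*802603^1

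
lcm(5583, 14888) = 44664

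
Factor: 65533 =13^1*71^2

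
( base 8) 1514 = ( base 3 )1011021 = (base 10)844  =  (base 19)268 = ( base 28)124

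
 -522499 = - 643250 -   -  120751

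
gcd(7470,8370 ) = 90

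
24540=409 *60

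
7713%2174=1191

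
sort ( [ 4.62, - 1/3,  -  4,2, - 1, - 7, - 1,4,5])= [ - 7, - 4, - 1  , - 1, - 1/3, 2,4,  4.62, 5]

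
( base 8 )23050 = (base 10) 9768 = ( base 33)8w0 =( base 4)2120220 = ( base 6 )113120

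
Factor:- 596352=- 2^7*3^1*1553^1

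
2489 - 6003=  -3514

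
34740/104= 334+1/26 =334.04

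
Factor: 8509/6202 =2^ ( - 1 )*7^( - 1 )*67^1 * 127^1*443^( - 1)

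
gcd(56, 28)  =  28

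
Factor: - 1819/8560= - 2^( - 4)*5^( - 1 )*17^1 = -17/80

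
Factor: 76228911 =3^3*11^2*23333^1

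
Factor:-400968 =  - 2^3*3^2 * 5569^1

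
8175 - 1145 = 7030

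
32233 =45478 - 13245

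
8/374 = 4/187 = 0.02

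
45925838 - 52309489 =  - 6383651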